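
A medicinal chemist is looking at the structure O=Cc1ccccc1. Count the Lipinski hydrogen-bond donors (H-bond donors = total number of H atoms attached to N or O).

0

Donors: find every N or O and count the H atoms it carries.
  atom 1 (O): bond orders sum to 2 → 0 H
Lipinski HBD = 0.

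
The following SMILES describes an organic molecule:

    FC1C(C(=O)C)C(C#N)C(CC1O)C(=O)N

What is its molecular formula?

C10H13FN2O3

Walk through each heavy atom and fill implicit hydrogens from standard valence (C 4, N 3, O 2, S 2, halogen 1):
  atom 1: F (halogen, monovalent) → 0 H
  atom 2: C, bond orders sum to 3 (valence 4) → 1 H
  atom 3: C, bond orders sum to 3 (valence 4) → 1 H
  atom 4: C, bond orders sum to 4 (valence 4) → 0 H
  atom 5: O, bond orders sum to 2 (valence 2) → 0 H
  atom 6: C, bond orders sum to 1 (valence 4) → 3 H
  atom 7: C, bond orders sum to 3 (valence 4) → 1 H
  atom 8: C, bond orders sum to 4 (valence 4) → 0 H
  atom 9: N, bond orders sum to 3 (valence 3) → 0 H
  atom 10: C, bond orders sum to 3 (valence 4) → 1 H
  atom 11: C, bond orders sum to 2 (valence 4) → 2 H
  atom 12: C, bond orders sum to 3 (valence 4) → 1 H
  atom 13: O, bond orders sum to 1 (valence 2) → 1 H
  atom 14: C, bond orders sum to 4 (valence 4) → 0 H
  atom 15: O, bond orders sum to 2 (valence 2) → 0 H
  atom 16: N, bond orders sum to 1 (valence 3) → 2 H
Totals → C:10, H:13, F:1, N:2, O:3.
In Hill order: C10H13FN2O3.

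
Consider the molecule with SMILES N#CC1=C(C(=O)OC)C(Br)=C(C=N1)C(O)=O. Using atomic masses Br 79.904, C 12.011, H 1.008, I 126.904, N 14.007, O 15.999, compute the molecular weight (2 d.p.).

First, the molecular formula is C9H5BrN2O4 (counting implicit H from valence).
  Br: 1 × 79.904 = 79.904
  C: 9 × 12.011 = 108.099
  H: 5 × 1.008 = 5.040
  N: 2 × 14.007 = 28.014
  O: 4 × 15.999 = 63.996
Sum: 1×79.904 + 9×12.011 + 5×1.008 + 2×14.007 + 4×15.999 = 285.053 → 285.05 g/mol.

285.05 g/mol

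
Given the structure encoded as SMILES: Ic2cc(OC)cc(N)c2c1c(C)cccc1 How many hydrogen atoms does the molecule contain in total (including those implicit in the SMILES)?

Walk through each heavy atom and fill implicit hydrogens from standard valence (C 4, N 3, O 2, S 2, halogen 1); for lowercase aromatic atoms, an aromatic c carries 1 H when it has two neighbours and 0 H with three, and aromatic n carries 0 H:
  atom 1: I (halogen, monovalent) → 0 H
  atom 2: aromatic c, 3 neighbours → 0 H
  atom 3: aromatic c, 2 neighbours → 1 H
  atom 4: aromatic c, 3 neighbours → 0 H
  atom 5: O, bond orders sum to 2 (valence 2) → 0 H
  atom 6: C, bond orders sum to 1 (valence 4) → 3 H
  atom 7: aromatic c, 2 neighbours → 1 H
  atom 8: aromatic c, 3 neighbours → 0 H
  atom 9: N, bond orders sum to 1 (valence 3) → 2 H
  atom 10: aromatic c, 3 neighbours → 0 H
  atom 11: aromatic c, 3 neighbours → 0 H
  atom 12: aromatic c, 3 neighbours → 0 H
  atom 13: C, bond orders sum to 1 (valence 4) → 3 H
  atom 14: aromatic c, 2 neighbours → 1 H
  atom 15: aromatic c, 2 neighbours → 1 H
  atom 16: aromatic c, 2 neighbours → 1 H
  atom 17: aromatic c, 2 neighbours → 1 H
Total hydrogens: 14.

14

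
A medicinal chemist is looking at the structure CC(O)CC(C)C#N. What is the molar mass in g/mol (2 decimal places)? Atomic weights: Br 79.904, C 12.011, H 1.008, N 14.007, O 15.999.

First, the molecular formula is C6H11NO (counting implicit H from valence).
  C: 6 × 12.011 = 72.066
  H: 11 × 1.008 = 11.088
  N: 1 × 14.007 = 14.007
  O: 1 × 15.999 = 15.999
Sum: 6×12.011 + 11×1.008 + 1×14.007 + 1×15.999 = 113.160 → 113.16 g/mol.

113.16 g/mol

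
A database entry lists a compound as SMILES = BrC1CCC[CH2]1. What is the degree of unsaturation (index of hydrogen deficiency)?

1

Degree of unsaturation = (number of rings) + (number of π bonds).
Ring closures in the SMILES: 1.
π bonds: none → 0 DoU from unsaturation.
Total DoU = 1 + 0 = 1.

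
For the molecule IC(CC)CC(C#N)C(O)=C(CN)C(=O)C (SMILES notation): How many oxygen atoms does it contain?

Scan the SMILES for O atoms (remember two-letter symbols like Cl and Br are single atoms).
Oxygen count: 2.

2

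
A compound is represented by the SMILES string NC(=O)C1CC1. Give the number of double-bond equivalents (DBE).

2

Molecular formula: C4H7NO.
DoU = (2C + 2 + N − H − X) / 2, where X is the halogen count and O/S are ignored.
    = (2·4 + 2 + 1 − 7 − 0) / 2 = 4 / 2 = 2.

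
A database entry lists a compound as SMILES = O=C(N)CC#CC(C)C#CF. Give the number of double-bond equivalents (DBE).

Molecular formula: C8H8FNO.
DoU = (2C + 2 + N − H − X) / 2, where X is the halogen count and O/S are ignored.
    = (2·8 + 2 + 1 − 8 − 1) / 2 = 10 / 2 = 5.

5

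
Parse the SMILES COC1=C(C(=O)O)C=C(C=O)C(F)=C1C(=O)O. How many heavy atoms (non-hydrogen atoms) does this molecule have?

17

Every atom symbol written in the SMILES (organic subset) is one heavy atom; implicit H are not written.
Heavy atoms by element → C:10, F:1, O:6.
Total: 17.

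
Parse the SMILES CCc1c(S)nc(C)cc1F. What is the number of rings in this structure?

1

In SMILES, each pair of matching ring-closure digits denotes one ring-closing bond; the number of such bonds equals the number of independent rings.
Ring-closure bonds here: 1.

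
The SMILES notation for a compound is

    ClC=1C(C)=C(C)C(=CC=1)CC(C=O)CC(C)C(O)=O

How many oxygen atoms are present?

Scan the SMILES for O atoms (remember two-letter symbols like Cl and Br are single atoms).
Oxygen count: 3.

3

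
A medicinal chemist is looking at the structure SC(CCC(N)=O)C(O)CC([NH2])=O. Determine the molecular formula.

Walk through each heavy atom and fill implicit hydrogens from standard valence (C 4, N 3, O 2, S 2, halogen 1):
  atom 1: S, bond orders sum to 1 (valence 2) → 1 H
  atom 2: C, bond orders sum to 3 (valence 4) → 1 H
  atom 3: C, bond orders sum to 2 (valence 4) → 2 H
  atom 4: C, bond orders sum to 2 (valence 4) → 2 H
  atom 5: C, bond orders sum to 4 (valence 4) → 0 H
  atom 6: N, bond orders sum to 1 (valence 3) → 2 H
  atom 7: O, bond orders sum to 2 (valence 2) → 0 H
  atom 8: C, bond orders sum to 3 (valence 4) → 1 H
  atom 9: O, bond orders sum to 1 (valence 2) → 1 H
  atom 10: C, bond orders sum to 2 (valence 4) → 2 H
  atom 11: C, bond orders sum to 4 (valence 4) → 0 H
  atom 12: N with explicit H count 2
  atom 13: O, bond orders sum to 2 (valence 2) → 0 H
Totals → C:7, H:14, N:2, O:3, S:1.

C7H14N2O3S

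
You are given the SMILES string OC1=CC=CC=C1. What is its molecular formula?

C6H6O

Walk through each heavy atom and fill implicit hydrogens from standard valence (C 4, N 3, O 2, S 2, halogen 1):
  atom 1: O, bond orders sum to 1 (valence 2) → 1 H
  atom 2: C, bond orders sum to 4 (valence 4) → 0 H
  atom 3: C, bond orders sum to 3 (valence 4) → 1 H
  atom 4: C, bond orders sum to 3 (valence 4) → 1 H
  atom 5: C, bond orders sum to 3 (valence 4) → 1 H
  atom 6: C, bond orders sum to 3 (valence 4) → 1 H
  atom 7: C, bond orders sum to 3 (valence 4) → 1 H
Totals → C:6, H:6, O:1.
In Hill order: C6H6O.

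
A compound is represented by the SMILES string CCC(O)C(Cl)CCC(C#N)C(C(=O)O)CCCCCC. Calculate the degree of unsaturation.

3

Degree of unsaturation = (number of rings) + (number of π bonds).
Ring closures in the SMILES: 0.
π bonds: 1 double bond (each 1 DoU), 1 triple bond (each 2 DoU) → 3 DoU from unsaturation.
Total DoU = 0 + 3 = 3.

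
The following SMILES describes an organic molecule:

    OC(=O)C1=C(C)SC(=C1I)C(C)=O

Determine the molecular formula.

C8H7IO3S

Walk through each heavy atom and fill implicit hydrogens from standard valence (C 4, N 3, O 2, S 2, halogen 1):
  atom 1: O, bond orders sum to 1 (valence 2) → 1 H
  atom 2: C, bond orders sum to 4 (valence 4) → 0 H
  atom 3: O, bond orders sum to 2 (valence 2) → 0 H
  atom 4: C, bond orders sum to 4 (valence 4) → 0 H
  atom 5: C, bond orders sum to 4 (valence 4) → 0 H
  atom 6: C, bond orders sum to 1 (valence 4) → 3 H
  atom 7: S, bond orders sum to 2 (valence 2) → 0 H
  atom 8: C, bond orders sum to 4 (valence 4) → 0 H
  atom 9: C, bond orders sum to 4 (valence 4) → 0 H
  atom 10: I (halogen, monovalent) → 0 H
  atom 11: C, bond orders sum to 4 (valence 4) → 0 H
  atom 12: C, bond orders sum to 1 (valence 4) → 3 H
  atom 13: O, bond orders sum to 2 (valence 2) → 0 H
Totals → C:8, H:7, I:1, O:3, S:1.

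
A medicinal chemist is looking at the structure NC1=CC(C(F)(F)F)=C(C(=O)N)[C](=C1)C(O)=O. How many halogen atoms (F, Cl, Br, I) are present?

Halogen atoms appear at heavy-atom positions 6, 7, 8 (3×F).
Other groups present: 1 amide, 1 carboxylic acid, 1 primary amine.
Halogen count: 3.

3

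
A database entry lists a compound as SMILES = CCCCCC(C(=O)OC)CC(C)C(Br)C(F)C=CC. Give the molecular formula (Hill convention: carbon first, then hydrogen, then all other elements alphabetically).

C16H28BrFO2

Walk through each heavy atom and fill implicit hydrogens from standard valence (C 4, N 3, O 2, S 2, halogen 1):
  atom 1: C, bond orders sum to 1 (valence 4) → 3 H
  atom 2: C, bond orders sum to 2 (valence 4) → 2 H
  atom 3: C, bond orders sum to 2 (valence 4) → 2 H
  atom 4: C, bond orders sum to 2 (valence 4) → 2 H
  atom 5: C, bond orders sum to 2 (valence 4) → 2 H
  atom 6: C, bond orders sum to 3 (valence 4) → 1 H
  atom 7: C, bond orders sum to 4 (valence 4) → 0 H
  atom 8: O, bond orders sum to 2 (valence 2) → 0 H
  atom 9: O, bond orders sum to 2 (valence 2) → 0 H
  atom 10: C, bond orders sum to 1 (valence 4) → 3 H
  atom 11: C, bond orders sum to 2 (valence 4) → 2 H
  atom 12: C, bond orders sum to 3 (valence 4) → 1 H
  atom 13: C, bond orders sum to 1 (valence 4) → 3 H
  atom 14: C, bond orders sum to 3 (valence 4) → 1 H
  atom 15: Br (halogen, monovalent) → 0 H
  atom 16: C, bond orders sum to 3 (valence 4) → 1 H
  atom 17: F (halogen, monovalent) → 0 H
  atom 18: C, bond orders sum to 3 (valence 4) → 1 H
  atom 19: C, bond orders sum to 3 (valence 4) → 1 H
  atom 20: C, bond orders sum to 1 (valence 4) → 3 H
Totals → C:16, H:28, Br:1, F:1, O:2.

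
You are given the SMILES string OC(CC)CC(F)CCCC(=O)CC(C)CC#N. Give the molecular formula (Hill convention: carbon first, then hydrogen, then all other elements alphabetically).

Walk through each heavy atom and fill implicit hydrogens from standard valence (C 4, N 3, O 2, S 2, halogen 1):
  atom 1: O, bond orders sum to 1 (valence 2) → 1 H
  atom 2: C, bond orders sum to 3 (valence 4) → 1 H
  atom 3: C, bond orders sum to 2 (valence 4) → 2 H
  atom 4: C, bond orders sum to 1 (valence 4) → 3 H
  atom 5: C, bond orders sum to 2 (valence 4) → 2 H
  atom 6: C, bond orders sum to 3 (valence 4) → 1 H
  atom 7: F (halogen, monovalent) → 0 H
  atom 8: C, bond orders sum to 2 (valence 4) → 2 H
  atom 9: C, bond orders sum to 2 (valence 4) → 2 H
  atom 10: C, bond orders sum to 2 (valence 4) → 2 H
  atom 11: C, bond orders sum to 4 (valence 4) → 0 H
  atom 12: O, bond orders sum to 2 (valence 2) → 0 H
  atom 13: C, bond orders sum to 2 (valence 4) → 2 H
  atom 14: C, bond orders sum to 3 (valence 4) → 1 H
  atom 15: C, bond orders sum to 1 (valence 4) → 3 H
  atom 16: C, bond orders sum to 2 (valence 4) → 2 H
  atom 17: C, bond orders sum to 4 (valence 4) → 0 H
  atom 18: N, bond orders sum to 3 (valence 3) → 0 H
Totals → C:14, H:24, F:1, N:1, O:2.

C14H24FNO2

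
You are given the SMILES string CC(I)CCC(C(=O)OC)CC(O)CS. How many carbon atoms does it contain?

10

Count every carbon token in the SMILES (each C, including those in ring-closure positions and inside branches).
Carbon count: 10.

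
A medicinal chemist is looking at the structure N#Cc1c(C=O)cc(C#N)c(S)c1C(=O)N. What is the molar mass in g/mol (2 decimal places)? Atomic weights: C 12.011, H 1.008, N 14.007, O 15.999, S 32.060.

First, the molecular formula is C10H5N3O2S (counting implicit H from valence).
  C: 10 × 12.011 = 120.110
  H: 5 × 1.008 = 5.040
  N: 3 × 14.007 = 42.021
  O: 2 × 15.999 = 31.998
  S: 1 × 32.060 = 32.060
Sum: 10×12.011 + 5×1.008 + 3×14.007 + 2×15.999 + 1×32.060 = 231.229 → 231.23 g/mol.

231.23 g/mol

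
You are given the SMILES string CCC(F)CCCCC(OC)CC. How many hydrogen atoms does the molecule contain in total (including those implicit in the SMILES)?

Walk through each heavy atom and fill implicit hydrogens from standard valence (C 4, N 3, O 2, S 2, halogen 1):
  atom 1: C, bond orders sum to 1 (valence 4) → 3 H
  atom 2: C, bond orders sum to 2 (valence 4) → 2 H
  atom 3: C, bond orders sum to 3 (valence 4) → 1 H
  atom 4: F (halogen, monovalent) → 0 H
  atom 5: C, bond orders sum to 2 (valence 4) → 2 H
  atom 6: C, bond orders sum to 2 (valence 4) → 2 H
  atom 7: C, bond orders sum to 2 (valence 4) → 2 H
  atom 8: C, bond orders sum to 2 (valence 4) → 2 H
  atom 9: C, bond orders sum to 3 (valence 4) → 1 H
  atom 10: O, bond orders sum to 2 (valence 2) → 0 H
  atom 11: C, bond orders sum to 1 (valence 4) → 3 H
  atom 12: C, bond orders sum to 2 (valence 4) → 2 H
  atom 13: C, bond orders sum to 1 (valence 4) → 3 H
Total hydrogens: 23.

23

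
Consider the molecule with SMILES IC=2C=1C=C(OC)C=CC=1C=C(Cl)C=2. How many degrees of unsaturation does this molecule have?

Degree of unsaturation = (number of rings) + (number of π bonds).
Ring closures in the SMILES: 2.
π bonds: 5 double bonds (each 1 DoU) → 5 DoU from unsaturation.
Total DoU = 2 + 5 = 7.

7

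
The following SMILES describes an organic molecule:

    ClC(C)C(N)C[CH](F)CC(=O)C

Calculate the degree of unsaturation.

Molecular formula: C8H15ClFNO.
DoU = (2C + 2 + N − H − X) / 2, where X is the halogen count and O/S are ignored.
    = (2·8 + 2 + 1 − 15 − 2) / 2 = 2 / 2 = 1.

1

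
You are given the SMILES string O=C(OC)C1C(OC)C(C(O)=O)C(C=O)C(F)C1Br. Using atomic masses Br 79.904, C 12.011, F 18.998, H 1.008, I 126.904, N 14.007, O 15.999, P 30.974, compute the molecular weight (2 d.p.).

First, the molecular formula is C11H14BrFO6 (counting implicit H from valence).
  Br: 1 × 79.904 = 79.904
  C: 11 × 12.011 = 132.121
  F: 1 × 18.998 = 18.998
  H: 14 × 1.008 = 14.112
  O: 6 × 15.999 = 95.994
Sum: 1×79.904 + 11×12.011 + 1×18.998 + 14×1.008 + 6×15.999 = 341.129 → 341.13 g/mol.

341.13 g/mol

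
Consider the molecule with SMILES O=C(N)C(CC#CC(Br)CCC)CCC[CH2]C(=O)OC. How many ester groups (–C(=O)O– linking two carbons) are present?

1

The ester motif appears at heavy-atom position 17 in the SMILES.
Other groups present: 1 alkyne, 1 amide.
Ester count: 1.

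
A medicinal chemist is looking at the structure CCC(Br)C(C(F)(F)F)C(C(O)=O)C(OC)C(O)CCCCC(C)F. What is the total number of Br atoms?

Scan the SMILES for Br atoms (remember two-letter symbols like Cl and Br are single atoms).
Bromine count: 1.

1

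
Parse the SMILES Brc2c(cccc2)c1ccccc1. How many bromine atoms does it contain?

1

Scan the SMILES for Br atoms (remember two-letter symbols like Cl and Br are single atoms).
Bromine count: 1.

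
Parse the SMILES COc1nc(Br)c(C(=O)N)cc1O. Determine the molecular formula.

Walk through each heavy atom and fill implicit hydrogens from standard valence (C 4, N 3, O 2, S 2, halogen 1); for lowercase aromatic atoms, an aromatic c carries 1 H when it has two neighbours and 0 H with three, and aromatic n carries 0 H:
  atom 1: C, bond orders sum to 1 (valence 4) → 3 H
  atom 2: O, bond orders sum to 2 (valence 2) → 0 H
  atom 3: aromatic c, 3 neighbours → 0 H
  atom 4: aromatic n, 2 neighbours → 0 H
  atom 5: aromatic c, 3 neighbours → 0 H
  atom 6: Br (halogen, monovalent) → 0 H
  atom 7: aromatic c, 3 neighbours → 0 H
  atom 8: C, bond orders sum to 4 (valence 4) → 0 H
  atom 9: O, bond orders sum to 2 (valence 2) → 0 H
  atom 10: N, bond orders sum to 1 (valence 3) → 2 H
  atom 11: aromatic c, 2 neighbours → 1 H
  atom 12: aromatic c, 3 neighbours → 0 H
  atom 13: O, bond orders sum to 1 (valence 2) → 1 H
Totals → C:7, H:7, Br:1, N:2, O:3.

C7H7BrN2O3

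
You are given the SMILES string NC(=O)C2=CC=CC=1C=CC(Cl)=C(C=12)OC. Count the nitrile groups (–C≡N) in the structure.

0

Scan the SMILES for the nitrile motif — none present.
Groups that are present: 1 amide, 1 ether.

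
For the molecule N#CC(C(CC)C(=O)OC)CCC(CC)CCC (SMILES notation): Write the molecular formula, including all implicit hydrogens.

Walk through each heavy atom and fill implicit hydrogens from standard valence (C 4, N 3, O 2, S 2, halogen 1):
  atom 1: N, bond orders sum to 3 (valence 3) → 0 H
  atom 2: C, bond orders sum to 4 (valence 4) → 0 H
  atom 3: C, bond orders sum to 3 (valence 4) → 1 H
  atom 4: C, bond orders sum to 3 (valence 4) → 1 H
  atom 5: C, bond orders sum to 2 (valence 4) → 2 H
  atom 6: C, bond orders sum to 1 (valence 4) → 3 H
  atom 7: C, bond orders sum to 4 (valence 4) → 0 H
  atom 8: O, bond orders sum to 2 (valence 2) → 0 H
  atom 9: O, bond orders sum to 2 (valence 2) → 0 H
  atom 10: C, bond orders sum to 1 (valence 4) → 3 H
  atom 11: C, bond orders sum to 2 (valence 4) → 2 H
  atom 12: C, bond orders sum to 2 (valence 4) → 2 H
  atom 13: C, bond orders sum to 3 (valence 4) → 1 H
  atom 14: C, bond orders sum to 2 (valence 4) → 2 H
  atom 15: C, bond orders sum to 1 (valence 4) → 3 H
  atom 16: C, bond orders sum to 2 (valence 4) → 2 H
  atom 17: C, bond orders sum to 2 (valence 4) → 2 H
  atom 18: C, bond orders sum to 1 (valence 4) → 3 H
Totals → C:15, H:27, N:1, O:2.
In Hill order: C15H27NO2.

C15H27NO2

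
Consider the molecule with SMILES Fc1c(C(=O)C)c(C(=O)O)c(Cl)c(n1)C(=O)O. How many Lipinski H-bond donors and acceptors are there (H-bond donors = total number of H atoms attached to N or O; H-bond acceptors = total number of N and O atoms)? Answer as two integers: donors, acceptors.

2, 6

Donors: find every N or O and count the H atoms it carries.
  atom 5 (O): bond orders sum to 2 → 0 H
  atom 9 (O): bond orders sum to 2 → 0 H
  atom 10 (O): bond orders sum to 1 → 1 H
  atom 14 (N): bond orders sum to 3 → 0 H
  atom 16 (O): bond orders sum to 2 → 0 H
  atom 17 (O): bond orders sum to 1 → 1 H
Lipinski HBD = 2.
Acceptors: N atoms = 1, O atoms = 5 → HBA = 6.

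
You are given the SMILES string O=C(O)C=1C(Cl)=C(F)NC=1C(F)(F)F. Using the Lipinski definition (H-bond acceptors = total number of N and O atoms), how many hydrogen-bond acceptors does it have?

N atoms: 1; O atoms: 2.
Lipinski HBA = 1 + 2 = 3.

3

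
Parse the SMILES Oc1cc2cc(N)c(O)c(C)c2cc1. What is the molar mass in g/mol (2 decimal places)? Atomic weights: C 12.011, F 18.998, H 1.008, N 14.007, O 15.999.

First, the molecular formula is C11H11NO2 (counting implicit H from valence).
  C: 11 × 12.011 = 132.121
  H: 11 × 1.008 = 11.088
  N: 1 × 14.007 = 14.007
  O: 2 × 15.999 = 31.998
Sum: 11×12.011 + 11×1.008 + 1×14.007 + 2×15.999 = 189.214 → 189.21 g/mol.

189.21 g/mol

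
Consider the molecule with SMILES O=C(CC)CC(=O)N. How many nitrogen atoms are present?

1

Scan the SMILES for N atoms (remember two-letter symbols like Cl and Br are single atoms).
Nitrogen count: 1.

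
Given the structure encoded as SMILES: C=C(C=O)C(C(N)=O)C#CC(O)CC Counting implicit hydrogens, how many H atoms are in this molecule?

13

Walk through each heavy atom and fill implicit hydrogens from standard valence (C 4, N 3, O 2, S 2, halogen 1):
  atom 1: C, bond orders sum to 2 (valence 4) → 2 H
  atom 2: C, bond orders sum to 4 (valence 4) → 0 H
  atom 3: C, bond orders sum to 3 (valence 4) → 1 H
  atom 4: O, bond orders sum to 2 (valence 2) → 0 H
  atom 5: C, bond orders sum to 3 (valence 4) → 1 H
  atom 6: C, bond orders sum to 4 (valence 4) → 0 H
  atom 7: N, bond orders sum to 1 (valence 3) → 2 H
  atom 8: O, bond orders sum to 2 (valence 2) → 0 H
  atom 9: C, bond orders sum to 4 (valence 4) → 0 H
  atom 10: C, bond orders sum to 4 (valence 4) → 0 H
  atom 11: C, bond orders sum to 3 (valence 4) → 1 H
  atom 12: O, bond orders sum to 1 (valence 2) → 1 H
  atom 13: C, bond orders sum to 2 (valence 4) → 2 H
  atom 14: C, bond orders sum to 1 (valence 4) → 3 H
Total hydrogens: 13.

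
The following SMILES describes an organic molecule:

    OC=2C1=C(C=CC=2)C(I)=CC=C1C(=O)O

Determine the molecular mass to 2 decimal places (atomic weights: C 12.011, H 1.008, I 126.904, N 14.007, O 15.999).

314.08 g/mol

First, the molecular formula is C11H7IO3 (counting implicit H from valence).
  C: 11 × 12.011 = 132.121
  H: 7 × 1.008 = 7.056
  I: 1 × 126.904 = 126.904
  O: 3 × 15.999 = 47.997
Sum: 11×12.011 + 7×1.008 + 1×126.904 + 3×15.999 = 314.078 → 314.08 g/mol.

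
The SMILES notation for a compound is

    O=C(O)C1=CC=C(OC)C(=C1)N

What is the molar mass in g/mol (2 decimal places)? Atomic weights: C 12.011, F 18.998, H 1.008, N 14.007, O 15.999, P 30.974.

167.16 g/mol

First, the molecular formula is C8H9NO3 (counting implicit H from valence).
  C: 8 × 12.011 = 96.088
  H: 9 × 1.008 = 9.072
  N: 1 × 14.007 = 14.007
  O: 3 × 15.999 = 47.997
Sum: 8×12.011 + 9×1.008 + 1×14.007 + 3×15.999 = 167.164 → 167.16 g/mol.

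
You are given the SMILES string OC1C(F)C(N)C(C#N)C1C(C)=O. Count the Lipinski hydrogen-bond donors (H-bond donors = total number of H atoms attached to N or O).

3

Donors: find every N or O and count the H atoms it carries.
  atom 1 (O): bond orders sum to 1 → 1 H
  atom 6 (N): bond orders sum to 1 → 2 H
  atom 9 (N): bond orders sum to 3 → 0 H
  atom 13 (O): bond orders sum to 2 → 0 H
Lipinski HBD = 3.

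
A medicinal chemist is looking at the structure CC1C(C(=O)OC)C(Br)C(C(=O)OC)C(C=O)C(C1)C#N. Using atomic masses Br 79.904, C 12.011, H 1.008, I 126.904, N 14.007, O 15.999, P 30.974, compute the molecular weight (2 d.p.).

360.20 g/mol

First, the molecular formula is C14H18BrNO5 (counting implicit H from valence).
  Br: 1 × 79.904 = 79.904
  C: 14 × 12.011 = 168.154
  H: 18 × 1.008 = 18.144
  N: 1 × 14.007 = 14.007
  O: 5 × 15.999 = 79.995
Sum: 1×79.904 + 14×12.011 + 18×1.008 + 1×14.007 + 5×15.999 = 360.204 → 360.20 g/mol.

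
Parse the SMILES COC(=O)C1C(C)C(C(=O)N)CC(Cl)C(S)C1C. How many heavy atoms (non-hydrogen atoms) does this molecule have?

Every atom symbol written in the SMILES (organic subset) is one heavy atom; implicit H are not written.
Heavy atoms by element → C:12, Cl:1, N:1, O:3, S:1.
Total: 18.

18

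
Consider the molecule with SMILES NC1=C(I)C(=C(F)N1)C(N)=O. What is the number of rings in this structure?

In SMILES, each pair of matching ring-closure digits denotes one ring-closing bond; the number of such bonds equals the number of independent rings.
Ring-closure bonds here: 1.

1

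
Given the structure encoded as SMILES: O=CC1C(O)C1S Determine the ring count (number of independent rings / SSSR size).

1

In SMILES, each pair of matching ring-closure digits denotes one ring-closing bond; the number of such bonds equals the number of independent rings.
Ring-closure bonds here: 1.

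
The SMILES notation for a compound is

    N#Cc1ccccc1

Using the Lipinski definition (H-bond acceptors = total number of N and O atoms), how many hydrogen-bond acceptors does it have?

1

N atoms: 1; O atoms: 0.
Lipinski HBA = 1 + 0 = 1.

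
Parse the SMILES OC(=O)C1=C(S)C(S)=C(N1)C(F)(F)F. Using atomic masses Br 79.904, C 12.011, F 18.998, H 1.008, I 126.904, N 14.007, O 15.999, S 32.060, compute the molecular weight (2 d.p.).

First, the molecular formula is C6H4F3NO2S2 (counting implicit H from valence).
  C: 6 × 12.011 = 72.066
  F: 3 × 18.998 = 56.994
  H: 4 × 1.008 = 4.032
  N: 1 × 14.007 = 14.007
  O: 2 × 15.999 = 31.998
  S: 2 × 32.060 = 64.120
Sum: 6×12.011 + 3×18.998 + 4×1.008 + 1×14.007 + 2×15.999 + 2×32.060 = 243.217 → 243.22 g/mol.

243.22 g/mol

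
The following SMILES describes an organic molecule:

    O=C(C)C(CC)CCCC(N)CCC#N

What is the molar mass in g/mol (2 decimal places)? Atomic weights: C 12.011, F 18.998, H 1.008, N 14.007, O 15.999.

210.32 g/mol

First, the molecular formula is C12H22N2O (counting implicit H from valence).
  C: 12 × 12.011 = 144.132
  H: 22 × 1.008 = 22.176
  N: 2 × 14.007 = 28.014
  O: 1 × 15.999 = 15.999
Sum: 12×12.011 + 22×1.008 + 2×14.007 + 1×15.999 = 210.321 → 210.32 g/mol.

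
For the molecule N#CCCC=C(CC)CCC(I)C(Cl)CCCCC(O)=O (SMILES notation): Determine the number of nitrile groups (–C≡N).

1

The nitrile motif appears at heavy-atom position 2 in the SMILES.
Other groups present: 1 alkene, 1 carboxylic acid.
Nitrile count: 1.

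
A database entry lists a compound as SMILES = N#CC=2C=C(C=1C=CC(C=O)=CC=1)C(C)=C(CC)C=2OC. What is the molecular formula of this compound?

Walk through each heavy atom and fill implicit hydrogens from standard valence (C 4, N 3, O 2, S 2, halogen 1):
  atom 1: N, bond orders sum to 3 (valence 3) → 0 H
  atom 2: C, bond orders sum to 4 (valence 4) → 0 H
  atom 3: C, bond orders sum to 4 (valence 4) → 0 H
  atom 4: C, bond orders sum to 3 (valence 4) → 1 H
  atom 5: C, bond orders sum to 4 (valence 4) → 0 H
  atom 6: C, bond orders sum to 4 (valence 4) → 0 H
  atom 7: C, bond orders sum to 3 (valence 4) → 1 H
  atom 8: C, bond orders sum to 3 (valence 4) → 1 H
  atom 9: C, bond orders sum to 4 (valence 4) → 0 H
  atom 10: C, bond orders sum to 3 (valence 4) → 1 H
  atom 11: O, bond orders sum to 2 (valence 2) → 0 H
  atom 12: C, bond orders sum to 3 (valence 4) → 1 H
  atom 13: C, bond orders sum to 3 (valence 4) → 1 H
  atom 14: C, bond orders sum to 4 (valence 4) → 0 H
  atom 15: C, bond orders sum to 1 (valence 4) → 3 H
  atom 16: C, bond orders sum to 4 (valence 4) → 0 H
  atom 17: C, bond orders sum to 2 (valence 4) → 2 H
  atom 18: C, bond orders sum to 1 (valence 4) → 3 H
  atom 19: C, bond orders sum to 4 (valence 4) → 0 H
  atom 20: O, bond orders sum to 2 (valence 2) → 0 H
  atom 21: C, bond orders sum to 1 (valence 4) → 3 H
Totals → C:18, H:17, N:1, O:2.

C18H17NO2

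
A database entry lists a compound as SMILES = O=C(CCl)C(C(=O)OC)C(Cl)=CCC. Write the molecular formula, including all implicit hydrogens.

Walk through each heavy atom and fill implicit hydrogens from standard valence (C 4, N 3, O 2, S 2, halogen 1):
  atom 1: O, bond orders sum to 2 (valence 2) → 0 H
  atom 2: C, bond orders sum to 4 (valence 4) → 0 H
  atom 3: C, bond orders sum to 2 (valence 4) → 2 H
  atom 4: Cl (halogen, monovalent) → 0 H
  atom 5: C, bond orders sum to 3 (valence 4) → 1 H
  atom 6: C, bond orders sum to 4 (valence 4) → 0 H
  atom 7: O, bond orders sum to 2 (valence 2) → 0 H
  atom 8: O, bond orders sum to 2 (valence 2) → 0 H
  atom 9: C, bond orders sum to 1 (valence 4) → 3 H
  atom 10: C, bond orders sum to 4 (valence 4) → 0 H
  atom 11: Cl (halogen, monovalent) → 0 H
  atom 12: C, bond orders sum to 3 (valence 4) → 1 H
  atom 13: C, bond orders sum to 2 (valence 4) → 2 H
  atom 14: C, bond orders sum to 1 (valence 4) → 3 H
Totals → C:9, H:12, Cl:2, O:3.

C9H12Cl2O3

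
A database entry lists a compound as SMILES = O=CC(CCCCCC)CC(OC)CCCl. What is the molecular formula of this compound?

Walk through each heavy atom and fill implicit hydrogens from standard valence (C 4, N 3, O 2, S 2, halogen 1):
  atom 1: O, bond orders sum to 2 (valence 2) → 0 H
  atom 2: C, bond orders sum to 3 (valence 4) → 1 H
  atom 3: C, bond orders sum to 3 (valence 4) → 1 H
  atom 4: C, bond orders sum to 2 (valence 4) → 2 H
  atom 5: C, bond orders sum to 2 (valence 4) → 2 H
  atom 6: C, bond orders sum to 2 (valence 4) → 2 H
  atom 7: C, bond orders sum to 2 (valence 4) → 2 H
  atom 8: C, bond orders sum to 2 (valence 4) → 2 H
  atom 9: C, bond orders sum to 1 (valence 4) → 3 H
  atom 10: C, bond orders sum to 2 (valence 4) → 2 H
  atom 11: C, bond orders sum to 3 (valence 4) → 1 H
  atom 12: O, bond orders sum to 2 (valence 2) → 0 H
  atom 13: C, bond orders sum to 1 (valence 4) → 3 H
  atom 14: C, bond orders sum to 2 (valence 4) → 2 H
  atom 15: C, bond orders sum to 2 (valence 4) → 2 H
  atom 16: Cl (halogen, monovalent) → 0 H
Totals → C:13, H:25, Cl:1, O:2.
In Hill order: C13H25ClO2.

C13H25ClO2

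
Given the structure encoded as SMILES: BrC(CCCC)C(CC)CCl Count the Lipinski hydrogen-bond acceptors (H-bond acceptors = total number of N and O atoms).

N atoms: 0; O atoms: 0.
Lipinski HBA = 0 + 0 = 0.

0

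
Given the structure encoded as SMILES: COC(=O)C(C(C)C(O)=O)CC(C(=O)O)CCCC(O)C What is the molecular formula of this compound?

C14H24O7

Walk through each heavy atom and fill implicit hydrogens from standard valence (C 4, N 3, O 2, S 2, halogen 1):
  atom 1: C, bond orders sum to 1 (valence 4) → 3 H
  atom 2: O, bond orders sum to 2 (valence 2) → 0 H
  atom 3: C, bond orders sum to 4 (valence 4) → 0 H
  atom 4: O, bond orders sum to 2 (valence 2) → 0 H
  atom 5: C, bond orders sum to 3 (valence 4) → 1 H
  atom 6: C, bond orders sum to 3 (valence 4) → 1 H
  atom 7: C, bond orders sum to 1 (valence 4) → 3 H
  atom 8: C, bond orders sum to 4 (valence 4) → 0 H
  atom 9: O, bond orders sum to 1 (valence 2) → 1 H
  atom 10: O, bond orders sum to 2 (valence 2) → 0 H
  atom 11: C, bond orders sum to 2 (valence 4) → 2 H
  atom 12: C, bond orders sum to 3 (valence 4) → 1 H
  atom 13: C, bond orders sum to 4 (valence 4) → 0 H
  atom 14: O, bond orders sum to 2 (valence 2) → 0 H
  atom 15: O, bond orders sum to 1 (valence 2) → 1 H
  atom 16: C, bond orders sum to 2 (valence 4) → 2 H
  atom 17: C, bond orders sum to 2 (valence 4) → 2 H
  atom 18: C, bond orders sum to 2 (valence 4) → 2 H
  atom 19: C, bond orders sum to 3 (valence 4) → 1 H
  atom 20: O, bond orders sum to 1 (valence 2) → 1 H
  atom 21: C, bond orders sum to 1 (valence 4) → 3 H
Totals → C:14, H:24, O:7.
In Hill order: C14H24O7.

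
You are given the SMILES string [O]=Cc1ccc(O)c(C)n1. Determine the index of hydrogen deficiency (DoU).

Molecular formula: C7H7NO2.
DoU = (2C + 2 + N − H − X) / 2, where X is the halogen count and O/S are ignored.
    = (2·7 + 2 + 1 − 7 − 0) / 2 = 10 / 2 = 5.

5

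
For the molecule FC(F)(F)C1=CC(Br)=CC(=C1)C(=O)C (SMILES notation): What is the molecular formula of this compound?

C9H6BrF3O

Walk through each heavy atom and fill implicit hydrogens from standard valence (C 4, N 3, O 2, S 2, halogen 1):
  atom 1: F (halogen, monovalent) → 0 H
  atom 2: C, bond orders sum to 4 (valence 4) → 0 H
  atom 3: F (halogen, monovalent) → 0 H
  atom 4: F (halogen, monovalent) → 0 H
  atom 5: C, bond orders sum to 4 (valence 4) → 0 H
  atom 6: C, bond orders sum to 3 (valence 4) → 1 H
  atom 7: C, bond orders sum to 4 (valence 4) → 0 H
  atom 8: Br (halogen, monovalent) → 0 H
  atom 9: C, bond orders sum to 3 (valence 4) → 1 H
  atom 10: C, bond orders sum to 4 (valence 4) → 0 H
  atom 11: C, bond orders sum to 3 (valence 4) → 1 H
  atom 12: C, bond orders sum to 4 (valence 4) → 0 H
  atom 13: O, bond orders sum to 2 (valence 2) → 0 H
  atom 14: C, bond orders sum to 1 (valence 4) → 3 H
Totals → C:9, H:6, Br:1, F:3, O:1.
In Hill order: C9H6BrF3O.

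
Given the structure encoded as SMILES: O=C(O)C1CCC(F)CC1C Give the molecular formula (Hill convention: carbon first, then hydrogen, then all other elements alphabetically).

Walk through each heavy atom and fill implicit hydrogens from standard valence (C 4, N 3, O 2, S 2, halogen 1):
  atom 1: O, bond orders sum to 2 (valence 2) → 0 H
  atom 2: C, bond orders sum to 4 (valence 4) → 0 H
  atom 3: O, bond orders sum to 1 (valence 2) → 1 H
  atom 4: C, bond orders sum to 3 (valence 4) → 1 H
  atom 5: C, bond orders sum to 2 (valence 4) → 2 H
  atom 6: C, bond orders sum to 2 (valence 4) → 2 H
  atom 7: C, bond orders sum to 3 (valence 4) → 1 H
  atom 8: F (halogen, monovalent) → 0 H
  atom 9: C, bond orders sum to 2 (valence 4) → 2 H
  atom 10: C, bond orders sum to 3 (valence 4) → 1 H
  atom 11: C, bond orders sum to 1 (valence 4) → 3 H
Totals → C:8, H:13, F:1, O:2.

C8H13FO2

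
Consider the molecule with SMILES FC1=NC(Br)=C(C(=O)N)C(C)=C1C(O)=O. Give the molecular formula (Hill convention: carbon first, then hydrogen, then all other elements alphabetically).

Walk through each heavy atom and fill implicit hydrogens from standard valence (C 4, N 3, O 2, S 2, halogen 1):
  atom 1: F (halogen, monovalent) → 0 H
  atom 2: C, bond orders sum to 4 (valence 4) → 0 H
  atom 3: N, bond orders sum to 3 (valence 3) → 0 H
  atom 4: C, bond orders sum to 4 (valence 4) → 0 H
  atom 5: Br (halogen, monovalent) → 0 H
  atom 6: C, bond orders sum to 4 (valence 4) → 0 H
  atom 7: C, bond orders sum to 4 (valence 4) → 0 H
  atom 8: O, bond orders sum to 2 (valence 2) → 0 H
  atom 9: N, bond orders sum to 1 (valence 3) → 2 H
  atom 10: C, bond orders sum to 4 (valence 4) → 0 H
  atom 11: C, bond orders sum to 1 (valence 4) → 3 H
  atom 12: C, bond orders sum to 4 (valence 4) → 0 H
  atom 13: C, bond orders sum to 4 (valence 4) → 0 H
  atom 14: O, bond orders sum to 1 (valence 2) → 1 H
  atom 15: O, bond orders sum to 2 (valence 2) → 0 H
Totals → C:8, H:6, Br:1, F:1, N:2, O:3.
In Hill order: C8H6BrFN2O3.

C8H6BrFN2O3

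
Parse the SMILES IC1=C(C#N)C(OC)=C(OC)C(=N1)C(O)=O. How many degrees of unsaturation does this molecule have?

Molecular formula: C9H7IN2O4.
DoU = (2C + 2 + N − H − X) / 2, where X is the halogen count and O/S are ignored.
    = (2·9 + 2 + 2 − 7 − 1) / 2 = 14 / 2 = 7.

7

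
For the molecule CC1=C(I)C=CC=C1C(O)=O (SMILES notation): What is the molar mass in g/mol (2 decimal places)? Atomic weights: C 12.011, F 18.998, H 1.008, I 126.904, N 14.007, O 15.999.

262.05 g/mol

First, the molecular formula is C8H7IO2 (counting implicit H from valence).
  C: 8 × 12.011 = 96.088
  H: 7 × 1.008 = 7.056
  I: 1 × 126.904 = 126.904
  O: 2 × 15.999 = 31.998
Sum: 8×12.011 + 7×1.008 + 1×126.904 + 2×15.999 = 262.046 → 262.05 g/mol.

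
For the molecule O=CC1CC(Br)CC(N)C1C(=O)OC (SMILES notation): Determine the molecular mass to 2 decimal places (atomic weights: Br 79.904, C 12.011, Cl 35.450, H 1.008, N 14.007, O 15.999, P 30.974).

264.12 g/mol

First, the molecular formula is C9H14BrNO3 (counting implicit H from valence).
  Br: 1 × 79.904 = 79.904
  C: 9 × 12.011 = 108.099
  H: 14 × 1.008 = 14.112
  N: 1 × 14.007 = 14.007
  O: 3 × 15.999 = 47.997
Sum: 1×79.904 + 9×12.011 + 14×1.008 + 1×14.007 + 3×15.999 = 264.119 → 264.12 g/mol.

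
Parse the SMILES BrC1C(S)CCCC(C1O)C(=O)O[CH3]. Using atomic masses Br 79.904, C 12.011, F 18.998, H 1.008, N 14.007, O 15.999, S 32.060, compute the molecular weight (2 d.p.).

283.18 g/mol

First, the molecular formula is C9H15BrO3S (counting implicit H from valence).
  Br: 1 × 79.904 = 79.904
  C: 9 × 12.011 = 108.099
  H: 15 × 1.008 = 15.120
  O: 3 × 15.999 = 47.997
  S: 1 × 32.060 = 32.060
Sum: 1×79.904 + 9×12.011 + 15×1.008 + 3×15.999 + 1×32.060 = 283.180 → 283.18 g/mol.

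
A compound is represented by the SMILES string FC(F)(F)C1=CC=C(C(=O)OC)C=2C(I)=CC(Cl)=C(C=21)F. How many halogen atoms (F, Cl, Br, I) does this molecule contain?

6

Halogen atoms appear at heavy-atom positions 1, 3, 4, 15, 18, 21 (1×Cl, 4×F, 1×I).
Other groups present: 1 ester.
Halogen count: 6.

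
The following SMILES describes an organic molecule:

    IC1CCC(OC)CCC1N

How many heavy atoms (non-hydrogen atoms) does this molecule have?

11

Every atom symbol written in the SMILES (organic subset) is one heavy atom; implicit H are not written.
Heavy atoms by element → C:8, I:1, N:1, O:1.
Total: 11.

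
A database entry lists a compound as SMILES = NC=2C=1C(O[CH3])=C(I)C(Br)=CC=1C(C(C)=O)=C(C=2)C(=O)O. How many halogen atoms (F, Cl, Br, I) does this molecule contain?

2

Halogen atoms appear at heavy-atom positions 8, 10 (1×Br, 1×I).
Other groups present: 1 carboxylic acid, 1 ether, 1 ketone, 1 primary amine.
Halogen count: 2.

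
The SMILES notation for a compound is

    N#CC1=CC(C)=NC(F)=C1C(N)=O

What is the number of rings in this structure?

1

In SMILES, each pair of matching ring-closure digits denotes one ring-closing bond; the number of such bonds equals the number of independent rings.
Ring-closure bonds here: 1.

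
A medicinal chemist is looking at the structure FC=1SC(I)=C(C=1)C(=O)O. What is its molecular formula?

C5H2FIO2S

Walk through each heavy atom and fill implicit hydrogens from standard valence (C 4, N 3, O 2, S 2, halogen 1):
  atom 1: F (halogen, monovalent) → 0 H
  atom 2: C, bond orders sum to 4 (valence 4) → 0 H
  atom 3: S, bond orders sum to 2 (valence 2) → 0 H
  atom 4: C, bond orders sum to 4 (valence 4) → 0 H
  atom 5: I (halogen, monovalent) → 0 H
  atom 6: C, bond orders sum to 4 (valence 4) → 0 H
  atom 7: C, bond orders sum to 3 (valence 4) → 1 H
  atom 8: C, bond orders sum to 4 (valence 4) → 0 H
  atom 9: O, bond orders sum to 2 (valence 2) → 0 H
  atom 10: O, bond orders sum to 1 (valence 2) → 1 H
Totals → C:5, H:2, F:1, I:1, O:2, S:1.
In Hill order: C5H2FIO2S.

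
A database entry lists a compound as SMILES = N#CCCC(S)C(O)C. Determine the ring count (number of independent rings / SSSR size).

0

In SMILES, each pair of matching ring-closure digits denotes one ring-closing bond; the number of such bonds equals the number of independent rings.
Ring-closure bonds here: 0.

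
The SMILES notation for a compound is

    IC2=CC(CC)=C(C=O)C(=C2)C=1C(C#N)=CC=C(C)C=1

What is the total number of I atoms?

Scan the SMILES for I atoms (remember two-letter symbols like Cl and Br are single atoms).
Iodine count: 1.

1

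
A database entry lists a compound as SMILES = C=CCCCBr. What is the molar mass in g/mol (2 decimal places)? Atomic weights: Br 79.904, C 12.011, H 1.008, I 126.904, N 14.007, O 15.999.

First, the molecular formula is C5H9Br (counting implicit H from valence).
  Br: 1 × 79.904 = 79.904
  C: 5 × 12.011 = 60.055
  H: 9 × 1.008 = 9.072
Sum: 1×79.904 + 5×12.011 + 9×1.008 = 149.031 → 149.03 g/mol.

149.03 g/mol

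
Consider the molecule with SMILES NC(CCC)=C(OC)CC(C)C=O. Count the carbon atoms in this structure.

Count every carbon token in the SMILES (each C, including those in ring-closure positions and inside branches).
Carbon count: 10.

10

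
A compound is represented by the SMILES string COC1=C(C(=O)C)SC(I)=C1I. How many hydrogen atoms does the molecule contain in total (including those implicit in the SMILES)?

6

Walk through each heavy atom and fill implicit hydrogens from standard valence (C 4, N 3, O 2, S 2, halogen 1):
  atom 1: C, bond orders sum to 1 (valence 4) → 3 H
  atom 2: O, bond orders sum to 2 (valence 2) → 0 H
  atom 3: C, bond orders sum to 4 (valence 4) → 0 H
  atom 4: C, bond orders sum to 4 (valence 4) → 0 H
  atom 5: C, bond orders sum to 4 (valence 4) → 0 H
  atom 6: O, bond orders sum to 2 (valence 2) → 0 H
  atom 7: C, bond orders sum to 1 (valence 4) → 3 H
  atom 8: S, bond orders sum to 2 (valence 2) → 0 H
  atom 9: C, bond orders sum to 4 (valence 4) → 0 H
  atom 10: I (halogen, monovalent) → 0 H
  atom 11: C, bond orders sum to 4 (valence 4) → 0 H
  atom 12: I (halogen, monovalent) → 0 H
Total hydrogens: 6.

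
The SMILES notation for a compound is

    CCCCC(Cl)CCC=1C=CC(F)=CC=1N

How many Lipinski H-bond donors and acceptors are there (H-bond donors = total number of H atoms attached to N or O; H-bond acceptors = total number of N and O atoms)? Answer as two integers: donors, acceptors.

2, 1

Donors: find every N or O and count the H atoms it carries.
  atom 16 (N): bond orders sum to 1 → 2 H
Lipinski HBD = 2.
Acceptors: N atoms = 1, O atoms = 0 → HBA = 1.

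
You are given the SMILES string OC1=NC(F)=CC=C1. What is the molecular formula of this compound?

Walk through each heavy atom and fill implicit hydrogens from standard valence (C 4, N 3, O 2, S 2, halogen 1):
  atom 1: O, bond orders sum to 1 (valence 2) → 1 H
  atom 2: C, bond orders sum to 4 (valence 4) → 0 H
  atom 3: N, bond orders sum to 3 (valence 3) → 0 H
  atom 4: C, bond orders sum to 4 (valence 4) → 0 H
  atom 5: F (halogen, monovalent) → 0 H
  atom 6: C, bond orders sum to 3 (valence 4) → 1 H
  atom 7: C, bond orders sum to 3 (valence 4) → 1 H
  atom 8: C, bond orders sum to 3 (valence 4) → 1 H
Totals → C:5, H:4, F:1, N:1, O:1.

C5H4FNO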